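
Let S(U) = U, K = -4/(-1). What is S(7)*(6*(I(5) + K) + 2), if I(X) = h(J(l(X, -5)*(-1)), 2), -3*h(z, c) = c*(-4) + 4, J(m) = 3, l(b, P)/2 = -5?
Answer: 238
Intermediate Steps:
l(b, P) = -10 (l(b, P) = 2*(-5) = -10)
K = 4 (K = -4*(-1) = 4)
h(z, c) = -4/3 + 4*c/3 (h(z, c) = -(c*(-4) + 4)/3 = -(-4*c + 4)/3 = -(4 - 4*c)/3 = -4/3 + 4*c/3)
I(X) = 4/3 (I(X) = -4/3 + (4/3)*2 = -4/3 + 8/3 = 4/3)
S(7)*(6*(I(5) + K) + 2) = 7*(6*(4/3 + 4) + 2) = 7*(6*(16/3) + 2) = 7*(32 + 2) = 7*34 = 238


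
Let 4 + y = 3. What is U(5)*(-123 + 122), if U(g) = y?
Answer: 1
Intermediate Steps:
y = -1 (y = -4 + 3 = -1)
U(g) = -1
U(5)*(-123 + 122) = -(-123 + 122) = -1*(-1) = 1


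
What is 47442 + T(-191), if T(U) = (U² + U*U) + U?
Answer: 120213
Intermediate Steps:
T(U) = U + 2*U² (T(U) = (U² + U²) + U = 2*U² + U = U + 2*U²)
47442 + T(-191) = 47442 - 191*(1 + 2*(-191)) = 47442 - 191*(1 - 382) = 47442 - 191*(-381) = 47442 + 72771 = 120213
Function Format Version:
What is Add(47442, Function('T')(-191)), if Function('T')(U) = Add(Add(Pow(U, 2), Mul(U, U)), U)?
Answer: 120213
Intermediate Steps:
Function('T')(U) = Add(U, Mul(2, Pow(U, 2))) (Function('T')(U) = Add(Add(Pow(U, 2), Pow(U, 2)), U) = Add(Mul(2, Pow(U, 2)), U) = Add(U, Mul(2, Pow(U, 2))))
Add(47442, Function('T')(-191)) = Add(47442, Mul(-191, Add(1, Mul(2, -191)))) = Add(47442, Mul(-191, Add(1, -382))) = Add(47442, Mul(-191, -381)) = Add(47442, 72771) = 120213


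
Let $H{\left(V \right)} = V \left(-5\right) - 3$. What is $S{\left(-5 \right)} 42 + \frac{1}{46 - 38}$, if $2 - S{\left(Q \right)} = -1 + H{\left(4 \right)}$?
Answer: $\frac{8737}{8} \approx 1092.1$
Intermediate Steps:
$H{\left(V \right)} = -3 - 5 V$ ($H{\left(V \right)} = - 5 V - 3 = -3 - 5 V$)
$S{\left(Q \right)} = 26$ ($S{\left(Q \right)} = 2 - \left(-1 - 23\right) = 2 - -24 = 2 + 24 = 26$)
$S{\left(-5 \right)} 42 + \frac{1}{46 - 38} = 26 \cdot 42 + \frac{1}{46 - 38} = 1092 + \frac{1}{8} = \frac{8737}{8}$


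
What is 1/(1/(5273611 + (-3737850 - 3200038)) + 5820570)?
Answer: 1664277/9687040777889 ≈ 1.7180e-7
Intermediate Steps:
1/(1/(5273611 + (-3737850 - 3200038)) + 5820570) = 1/(1/(5273611 - 6937888) + 5820570) = 1/(1/(-1664277) + 5820570) = 1/(-1/1664277 + 5820570) = 1/(9687040777889/1664277) = 1664277/9687040777889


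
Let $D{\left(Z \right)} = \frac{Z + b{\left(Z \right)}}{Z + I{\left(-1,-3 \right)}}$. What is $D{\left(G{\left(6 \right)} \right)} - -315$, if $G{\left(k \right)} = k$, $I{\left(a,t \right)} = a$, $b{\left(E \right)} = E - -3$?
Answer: $318$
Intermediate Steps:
$b{\left(E \right)} = 3 + E$ ($b{\left(E \right)} = E + 3 = 3 + E$)
$D{\left(Z \right)} = \frac{3 + 2 Z}{-1 + Z}$ ($D{\left(Z \right)} = \frac{Z + \left(3 + Z\right)}{Z - 1} = \frac{3 + 2 Z}{-1 + Z}$)
$D{\left(G{\left(6 \right)} \right)} - -315 = \frac{3 + 2 \cdot 6}{-1 + 6} - -315 = \frac{3 + 12}{5} + 315 = \frac{1}{5} \cdot 15 + 315 = 3 + 315 = 318$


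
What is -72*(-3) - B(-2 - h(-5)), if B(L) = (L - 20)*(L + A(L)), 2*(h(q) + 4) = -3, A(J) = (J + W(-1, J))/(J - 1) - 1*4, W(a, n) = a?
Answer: 897/4 ≈ 224.25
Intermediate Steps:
A(J) = -3 (A(J) = (J - 1)/(J - 1) - 1*4 = (-1 + J)/(-1 + J) - 4 = 1 - 4 = -3)
h(q) = -11/2 (h(q) = -4 + (1/2)*(-3) = -4 - 3/2 = -11/2)
B(L) = (-20 + L)*(-3 + L) (B(L) = (L - 20)*(L - 3) = (-20 + L)*(-3 + L))
-72*(-3) - B(-2 - h(-5)) = -72*(-3) - (60 + (-2 - 1*(-11/2))**2 - 23*(-2 - 1*(-11/2))) = 216 - (60 + (-2 + 11/2)**2 - 23*(-2 + 11/2)) = 216 - (60 + (7/2)**2 - 23*7/2) = 216 - (60 + 49/4 - 161/2) = 216 - 1*(-33/4) = 216 + 33/4 = 897/4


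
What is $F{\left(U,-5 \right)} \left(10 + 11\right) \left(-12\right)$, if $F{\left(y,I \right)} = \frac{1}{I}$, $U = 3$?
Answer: $\frac{252}{5} \approx 50.4$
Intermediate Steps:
$F{\left(U,-5 \right)} \left(10 + 11\right) \left(-12\right) = \frac{10 + 11}{-5} \left(-12\right) = \left(- \frac{1}{5}\right) 21 \left(-12\right) = \left(- \frac{21}{5}\right) \left(-12\right) = \frac{252}{5}$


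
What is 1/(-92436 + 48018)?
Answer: -1/44418 ≈ -2.2513e-5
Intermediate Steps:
1/(-92436 + 48018) = 1/(-44418) = -1/44418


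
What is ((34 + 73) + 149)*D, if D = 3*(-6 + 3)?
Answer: -2304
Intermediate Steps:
D = -9 (D = 3*(-3) = -9)
((34 + 73) + 149)*D = ((34 + 73) + 149)*(-9) = (107 + 149)*(-9) = 256*(-9) = -2304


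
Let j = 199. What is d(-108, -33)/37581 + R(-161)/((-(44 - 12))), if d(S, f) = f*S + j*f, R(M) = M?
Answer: 1984815/400864 ≈ 4.9513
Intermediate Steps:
d(S, f) = 199*f + S*f (d(S, f) = f*S + 199*f = S*f + 199*f = 199*f + S*f)
d(-108, -33)/37581 + R(-161)/((-(44 - 12))) = -33*(199 - 108)/37581 - 161*(-1/(44 - 12)) = -33*91*(1/37581) - 161/((-1*32)) = -3003*1/37581 - 161/(-32) = -1001/12527 - 161*(-1/32) = -1001/12527 + 161/32 = 1984815/400864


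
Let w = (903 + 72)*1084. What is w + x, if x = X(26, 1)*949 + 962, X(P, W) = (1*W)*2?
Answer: 1059760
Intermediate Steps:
w = 1056900 (w = 975*1084 = 1056900)
X(P, W) = 2*W (X(P, W) = W*2 = 2*W)
x = 2860 (x = (2*1)*949 + 962 = 2*949 + 962 = 1898 + 962 = 2860)
w + x = 1056900 + 2860 = 1059760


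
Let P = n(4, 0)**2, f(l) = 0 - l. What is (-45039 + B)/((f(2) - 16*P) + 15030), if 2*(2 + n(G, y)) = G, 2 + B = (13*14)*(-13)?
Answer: -47407/15028 ≈ -3.1546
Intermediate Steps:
B = -2368 (B = -2 + (13*14)*(-13) = -2 + 182*(-13) = -2 - 2366 = -2368)
n(G, y) = -2 + G/2
f(l) = -l
P = 0 (P = (-2 + (1/2)*4)**2 = (-2 + 2)**2 = 0**2 = 0)
(-45039 + B)/((f(2) - 16*P) + 15030) = (-45039 - 2368)/((-1*2 - 16*0) + 15030) = -47407/((-2 + 0) + 15030) = -47407/(-2 + 15030) = -47407/15028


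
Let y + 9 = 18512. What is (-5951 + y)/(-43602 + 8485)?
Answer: -12552/35117 ≈ -0.35743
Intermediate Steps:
y = 18503 (y = -9 + 18512 = 18503)
(-5951 + y)/(-43602 + 8485) = (-5951 + 18503)/(-43602 + 8485) = 12552/(-35117) = 12552*(-1/35117) = -12552/35117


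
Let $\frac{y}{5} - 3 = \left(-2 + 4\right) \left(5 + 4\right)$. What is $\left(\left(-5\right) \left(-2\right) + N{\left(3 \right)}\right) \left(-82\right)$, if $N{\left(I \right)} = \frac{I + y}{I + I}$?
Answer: $-2296$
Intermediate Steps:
$y = 105$ ($y = 15 + 5 \left(-2 + 4\right) \left(5 + 4\right) = 15 + 5 \cdot 2 \cdot 9 = 15 + 5 \cdot 18 = 15 + 90 = 105$)
$N{\left(I \right)} = \frac{105 + I}{2 I}$ ($N{\left(I \right)} = \frac{I + 105}{I + I} = \frac{105 + I}{2 I}$)
$\left(\left(-5\right) \left(-2\right) + N{\left(3 \right)}\right) \left(-82\right) = \left(\left(-5\right) \left(-2\right) + \frac{105 + 3}{2 \cdot 3}\right) \left(-82\right) = \left(10 + \frac{1}{2} \cdot \frac{1}{3} \cdot 108\right) \left(-82\right) = \left(10 + 18\right) \left(-82\right) = 28 \left(-82\right) = -2296$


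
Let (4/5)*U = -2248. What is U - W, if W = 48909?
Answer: -51719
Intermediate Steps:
U = -2810 (U = (5/4)*(-2248) = -2810)
U - W = -2810 - 1*48909 = -2810 - 48909 = -51719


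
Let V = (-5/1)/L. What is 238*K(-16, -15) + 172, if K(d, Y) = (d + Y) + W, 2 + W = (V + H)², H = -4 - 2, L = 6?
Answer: 61763/18 ≈ 3431.3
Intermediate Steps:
H = -6
V = -⅚ (V = -5/1/6 = -5*1*(⅙) = -5*⅙ = -⅚ ≈ -0.83333)
W = 1609/36 (W = -2 + (-⅚ - 6)² = -2 + (-41/6)² = -2 + 1681/36 = 1609/36 ≈ 44.694)
K(d, Y) = 1609/36 + Y + d (K(d, Y) = (d + Y) + 1609/36 = (Y + d) + 1609/36 = 1609/36 + Y + d)
238*K(-16, -15) + 172 = 238*(1609/36 - 15 - 16) + 172 = 238*(493/36) + 172 = 58667/18 + 172 = 61763/18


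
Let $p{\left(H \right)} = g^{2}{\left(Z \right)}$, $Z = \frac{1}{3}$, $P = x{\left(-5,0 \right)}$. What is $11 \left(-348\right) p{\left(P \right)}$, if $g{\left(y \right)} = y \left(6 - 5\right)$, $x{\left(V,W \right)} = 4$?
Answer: $- \frac{1276}{3} \approx -425.33$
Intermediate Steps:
$P = 4$
$Z = \frac{1}{3} \approx 0.33333$
$g{\left(y \right)} = y$ ($g{\left(y \right)} = y 1 = y$)
$p{\left(H \right)} = \frac{1}{9}$ ($p{\left(H \right)} = \left(\frac{1}{3}\right)^{2} = \frac{1}{9}$)
$11 \left(-348\right) p{\left(P \right)} = 11 \left(-348\right) \frac{1}{9} = \left(-3828\right) \frac{1}{9} = - \frac{1276}{3}$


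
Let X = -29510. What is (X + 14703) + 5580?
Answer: -9227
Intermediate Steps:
(X + 14703) + 5580 = (-29510 + 14703) + 5580 = -14807 + 5580 = -9227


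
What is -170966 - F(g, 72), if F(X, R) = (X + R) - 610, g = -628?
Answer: -169800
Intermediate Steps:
F(X, R) = -610 + R + X (F(X, R) = (R + X) - 610 = -610 + R + X)
-170966 - F(g, 72) = -170966 - (-610 + 72 - 628) = -170966 - 1*(-1166) = -170966 + 1166 = -169800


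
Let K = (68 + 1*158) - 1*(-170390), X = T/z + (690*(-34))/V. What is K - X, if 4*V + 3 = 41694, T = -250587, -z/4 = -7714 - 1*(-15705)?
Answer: 75785777270509/444203708 ≈ 1.7061e+5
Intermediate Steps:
z = -31964 (z = -4*(-7714 - 1*(-15705)) = -4*(-7714 + 15705) = -4*7991 = -31964)
V = 41691/4 (V = -¾ + (¼)*41694 = -¾ + 20847/2 = 41691/4 ≈ 10423.)
X = 2482573619/444203708 (X = -250587/(-31964) + (690*(-34))/(41691/4) = -250587*(-1/31964) - 23460*4/41691 = 250587/31964 - 31280/13897 = 2482573619/444203708 ≈ 5.5888)
K = 170616 (K = (68 + 158) + 170390 = 226 + 170390 = 170616)
K - X = 170616 - 1*2482573619/444203708 = 170616 - 2482573619/444203708 = 75785777270509/444203708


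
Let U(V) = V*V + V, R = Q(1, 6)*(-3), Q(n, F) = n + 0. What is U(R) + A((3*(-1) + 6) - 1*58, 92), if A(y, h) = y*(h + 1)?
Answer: -5109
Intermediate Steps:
Q(n, F) = n
R = -3 (R = 1*(-3) = -3)
U(V) = V + V² (U(V) = V² + V = V + V²)
A(y, h) = y*(1 + h)
U(R) + A((3*(-1) + 6) - 1*58, 92) = -3*(1 - 3) + ((3*(-1) + 6) - 1*58)*(1 + 92) = -3*(-2) + ((-3 + 6) - 58)*93 = 6 + (3 - 58)*93 = 6 - 55*93 = 6 - 5115 = -5109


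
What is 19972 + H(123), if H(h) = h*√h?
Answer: 19972 + 123*√123 ≈ 21336.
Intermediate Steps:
H(h) = h^(3/2)
19972 + H(123) = 19972 + 123^(3/2) = 19972 + 123*√123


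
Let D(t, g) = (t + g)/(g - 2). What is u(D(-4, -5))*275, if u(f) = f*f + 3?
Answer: 62700/49 ≈ 1279.6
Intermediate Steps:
D(t, g) = (g + t)/(-2 + g)
u(f) = 3 + f² (u(f) = f² + 3 = 3 + f²)
u(D(-4, -5))*275 = (3 + ((-5 - 4)/(-2 - 5))²)*275 = (3 + (-9/(-7))²)*275 = (3 + (-⅐*(-9))²)*275 = (3 + (9/7)²)*275 = (3 + 81/49)*275 = (228/49)*275 = 62700/49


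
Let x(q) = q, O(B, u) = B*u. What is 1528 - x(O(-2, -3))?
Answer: 1522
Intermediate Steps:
1528 - x(O(-2, -3)) = 1528 - (-2)*(-3) = 1528 - 1*6 = 1528 - 6 = 1522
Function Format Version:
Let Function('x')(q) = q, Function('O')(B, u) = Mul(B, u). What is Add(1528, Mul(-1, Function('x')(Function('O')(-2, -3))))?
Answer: 1522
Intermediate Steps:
Add(1528, Mul(-1, Function('x')(Function('O')(-2, -3)))) = Add(1528, Mul(-1, Mul(-2, -3))) = Add(1528, Mul(-1, 6)) = Add(1528, -6) = 1522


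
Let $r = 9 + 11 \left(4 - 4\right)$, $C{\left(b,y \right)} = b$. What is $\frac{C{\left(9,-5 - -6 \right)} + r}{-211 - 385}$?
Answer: $- \frac{9}{298} \approx -0.030201$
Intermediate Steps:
$r = 9$ ($r = 9 + 11 \left(4 - 4\right) = 9 + 11 \cdot 0 = 9 + 0 = 9$)
$\frac{C{\left(9,-5 - -6 \right)} + r}{-211 - 385} = \frac{9 + 9}{-211 - 385} = \frac{18}{-596} = 18 \left(- \frac{1}{596}\right) = - \frac{9}{298}$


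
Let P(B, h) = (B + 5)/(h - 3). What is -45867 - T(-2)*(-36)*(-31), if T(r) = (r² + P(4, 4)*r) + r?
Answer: -28011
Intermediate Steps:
P(B, h) = (5 + B)/(-3 + h)
T(r) = r² + 10*r (T(r) = (r² + ((5 + 4)/(-3 + 4))*r) + r = (r² + (9/1)*r) + r = (r² + (1*9)*r) + r = (r² + 9*r) + r = r² + 10*r)
-45867 - T(-2)*(-36)*(-31) = -45867 - -2*(10 - 2)*(-36)*(-31) = -45867 - -2*8*(-36)*(-31) = -45867 - (-16*(-36))*(-31) = -45867 - 576*(-31) = -45867 - 1*(-17856) = -45867 + 17856 = -28011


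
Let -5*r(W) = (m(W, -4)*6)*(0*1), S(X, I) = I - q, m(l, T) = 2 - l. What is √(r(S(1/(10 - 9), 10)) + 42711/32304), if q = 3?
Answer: √9581501/2692 ≈ 1.1499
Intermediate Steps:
S(X, I) = -3 + I (S(X, I) = I - 1*3 = I - 3 = -3 + I)
r(W) = 0 (r(W) = -(2 - W)*6*0*1/5 = -(12 - 6*W)*0/5 = -⅕*0 = 0)
√(r(S(1/(10 - 9), 10)) + 42711/32304) = √(0 + 42711/32304) = √(0 + 42711*(1/32304)) = √(0 + 14237/10768) = √(14237/10768) = √9581501/2692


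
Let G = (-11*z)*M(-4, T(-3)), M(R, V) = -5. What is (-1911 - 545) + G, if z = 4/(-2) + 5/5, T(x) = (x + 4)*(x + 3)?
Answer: -2511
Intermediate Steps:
T(x) = (3 + x)*(4 + x) (T(x) = (4 + x)*(3 + x) = (3 + x)*(4 + x))
z = -1 (z = 4*(-½) + 5*(⅕) = -2 + 1 = -1)
G = -55 (G = -11*(-1)*(-5) = 11*(-5) = -55)
(-1911 - 545) + G = (-1911 - 545) - 55 = -2456 - 55 = -2511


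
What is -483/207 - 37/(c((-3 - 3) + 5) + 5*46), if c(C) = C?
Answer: -1714/687 ≈ -2.4949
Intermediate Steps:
-483/207 - 37/(c((-3 - 3) + 5) + 5*46) = -483/207 - 37/(((-3 - 3) + 5) + 5*46) = -483*1/207 - 37/((-6 + 5) + 230) = -7/3 - 37/(-1 + 230) = -7/3 - 37/229 = -1714/687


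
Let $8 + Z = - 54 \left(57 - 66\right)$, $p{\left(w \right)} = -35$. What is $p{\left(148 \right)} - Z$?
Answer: $-513$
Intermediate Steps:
$Z = 478$ ($Z = -8 - 54 \left(57 - 66\right) = -8 - -486 = -8 + 486 = 478$)
$p{\left(148 \right)} - Z = -35 - 478 = -513$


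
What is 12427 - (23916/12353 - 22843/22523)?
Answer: 3457265713824/278226619 ≈ 12426.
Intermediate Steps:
12427 - (23916/12353 - 22843/22523) = 12427 - 1*256480489/278226619 = 12427 - 256480489/278226619 = 3457265713824/278226619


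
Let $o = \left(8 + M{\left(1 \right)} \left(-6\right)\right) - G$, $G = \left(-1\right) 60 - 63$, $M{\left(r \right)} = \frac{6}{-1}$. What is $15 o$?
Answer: $2505$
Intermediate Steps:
$M{\left(r \right)} = -6$ ($M{\left(r \right)} = 6 \left(-1\right) = -6$)
$G = -123$ ($G = -60 - 63 = -123$)
$o = 167$ ($o = \left(8 - -36\right) - -123 = \left(8 + 36\right) + 123 = 44 + 123 = 167$)
$15 o = 15 \cdot 167 = 2505$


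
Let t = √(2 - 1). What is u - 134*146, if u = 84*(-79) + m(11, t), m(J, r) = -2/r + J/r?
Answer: -26191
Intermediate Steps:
t = 1 (t = √1 = 1)
u = -6627 (u = 84*(-79) + (-2 + 11)/1 = -6636 + 1*9 = -6636 + 9 = -6627)
u - 134*146 = -6627 - 134*146 = -6627 - 1*19564 = -6627 - 19564 = -26191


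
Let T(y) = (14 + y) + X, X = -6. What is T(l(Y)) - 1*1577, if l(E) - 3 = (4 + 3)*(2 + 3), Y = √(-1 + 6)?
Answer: -1531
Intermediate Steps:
Y = √5 ≈ 2.2361
l(E) = 38 (l(E) = 3 + (4 + 3)*(2 + 3) = 3 + 7*5 = 3 + 35 = 38)
T(y) = 8 + y (T(y) = (14 + y) - 6 = 8 + y)
T(l(Y)) - 1*1577 = (8 + 38) - 1*1577 = 46 - 1577 = -1531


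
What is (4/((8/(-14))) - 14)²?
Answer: 441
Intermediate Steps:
(4/((8/(-14))) - 14)² = (4/((8*(-1/14))) - 14)² = (4/(-4/7) - 14)² = (4*(-7/4) - 14)² = (-7 - 14)² = (-21)² = 441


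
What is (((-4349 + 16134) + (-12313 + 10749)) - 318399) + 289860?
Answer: -18318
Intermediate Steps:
(((-4349 + 16134) + (-12313 + 10749)) - 318399) + 289860 = ((11785 - 1564) - 318399) + 289860 = (10221 - 318399) + 289860 = -308178 + 289860 = -18318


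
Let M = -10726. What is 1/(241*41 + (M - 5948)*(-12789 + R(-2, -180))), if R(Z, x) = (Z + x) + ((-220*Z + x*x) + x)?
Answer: -1/328284505 ≈ -3.0461e-9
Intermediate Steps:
R(Z, x) = x**2 - 219*Z + 2*x (R(Z, x) = (Z + x) + ((-220*Z + x**2) + x) = (Z + x) + ((x**2 - 220*Z) + x) = (Z + x) + (x + x**2 - 220*Z) = x**2 - 219*Z + 2*x)
1/(241*41 + (M - 5948)*(-12789 + R(-2, -180))) = 1/(241*41 + (-10726 - 5948)*(-12789 + ((-180)**2 - 219*(-2) + 2*(-180)))) = 1/(9881 - 16674*(-12789 + (32400 + 438 - 360))) = 1/(9881 - 16674*(-12789 + 32478)) = 1/(9881 - 16674*19689) = 1/(9881 - 328294386) = 1/(-328284505) = -1/328284505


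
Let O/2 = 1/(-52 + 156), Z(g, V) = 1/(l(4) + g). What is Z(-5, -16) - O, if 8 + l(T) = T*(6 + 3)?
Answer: 29/1196 ≈ 0.024247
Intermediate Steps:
l(T) = -8 + 9*T (l(T) = -8 + T*(6 + 3) = -8 + T*9 = -8 + 9*T)
Z(g, V) = 1/(28 + g) (Z(g, V) = 1/((-8 + 9*4) + g) = 1/((-8 + 36) + g) = 1/(28 + g))
O = 1/52 (O = 2/(-52 + 156) = 2/104 = 2*(1/104) = 1/52 ≈ 0.019231)
Z(-5, -16) - O = 1/(28 - 5) - 1*1/52 = 1/23 - 1/52 = 29/1196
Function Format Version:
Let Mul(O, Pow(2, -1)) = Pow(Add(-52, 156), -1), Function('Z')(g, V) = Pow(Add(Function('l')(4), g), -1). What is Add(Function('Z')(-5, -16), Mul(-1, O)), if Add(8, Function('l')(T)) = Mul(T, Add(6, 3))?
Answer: Rational(29, 1196) ≈ 0.024247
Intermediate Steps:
Function('l')(T) = Add(-8, Mul(9, T)) (Function('l')(T) = Add(-8, Mul(T, Add(6, 3))) = Add(-8, Mul(T, 9)) = Add(-8, Mul(9, T)))
Function('Z')(g, V) = Pow(Add(28, g), -1) (Function('Z')(g, V) = Pow(Add(Add(-8, Mul(9, 4)), g), -1) = Pow(Add(Add(-8, 36), g), -1) = Pow(Add(28, g), -1))
O = Rational(1, 52) (O = Mul(2, Pow(Add(-52, 156), -1)) = Mul(2, Pow(104, -1)) = Mul(2, Rational(1, 104)) = Rational(1, 52) ≈ 0.019231)
Add(Function('Z')(-5, -16), Mul(-1, O)) = Add(Pow(Add(28, -5), -1), Mul(-1, Rational(1, 52))) = Add(Pow(23, -1), Rational(-1, 52)) = Add(Rational(1, 23), Rational(-1, 52)) = Rational(29, 1196)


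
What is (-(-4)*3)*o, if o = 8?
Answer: 96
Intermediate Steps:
(-(-4)*3)*o = -(-4)*3*8 = -2*(-6)*8 = 12*8 = 96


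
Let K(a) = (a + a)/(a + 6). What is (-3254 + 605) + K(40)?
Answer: -60887/23 ≈ -2647.3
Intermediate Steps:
K(a) = 2*a/(6 + a) (K(a) = (2*a)/(6 + a) = 2*a/(6 + a))
(-3254 + 605) + K(40) = (-3254 + 605) + 2*40/(6 + 40) = -2649 + 2*40/46 = -2649 + 2*40*(1/46) = -2649 + 40/23 = -60887/23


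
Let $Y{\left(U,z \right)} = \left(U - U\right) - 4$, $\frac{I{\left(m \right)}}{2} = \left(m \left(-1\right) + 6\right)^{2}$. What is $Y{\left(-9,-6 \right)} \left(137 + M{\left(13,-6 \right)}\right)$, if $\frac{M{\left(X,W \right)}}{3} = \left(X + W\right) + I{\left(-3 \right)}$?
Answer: $-2576$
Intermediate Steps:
$I{\left(m \right)} = 2 \left(6 - m\right)^{2}$ ($I{\left(m \right)} = 2 \left(m \left(-1\right) + 6\right)^{2} = 2 \left(- m + 6\right)^{2} = 2 \left(6 - m\right)^{2}$)
$M{\left(X,W \right)} = 486 + 3 W + 3 X$ ($M{\left(X,W \right)} = 3 \left(\left(X + W\right) + 2 \left(-6 - 3\right)^{2}\right) = 3 \left(\left(W + X\right) + 2 \left(-9\right)^{2}\right) = 3 \left(\left(W + X\right) + 2 \cdot 81\right) = 3 \left(\left(W + X\right) + 162\right) = 3 \left(162 + W + X\right) = 486 + 3 W + 3 X$)
$Y{\left(U,z \right)} = -4$ ($Y{\left(U,z \right)} = 0 - 4 = -4$)
$Y{\left(-9,-6 \right)} \left(137 + M{\left(13,-6 \right)}\right) = - 4 \left(137 + \left(486 + 3 \left(-6\right) + 3 \cdot 13\right)\right) = - 4 \left(137 + \left(486 - 18 + 39\right)\right) = - 4 \left(137 + 507\right) = \left(-4\right) 644 = -2576$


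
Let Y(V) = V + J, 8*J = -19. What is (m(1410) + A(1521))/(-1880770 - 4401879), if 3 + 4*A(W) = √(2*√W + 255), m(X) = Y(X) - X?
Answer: 25/50261192 - 3*√37/25130596 ≈ -2.2874e-7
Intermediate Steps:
J = -19/8 (J = (⅛)*(-19) = -19/8 ≈ -2.3750)
Y(V) = -19/8 + V (Y(V) = V - 19/8 = -19/8 + V)
m(X) = -19/8 (m(X) = (-19/8 + X) - X = -19/8)
A(W) = -¾ + √(255 + 2*√W)/4 (A(W) = -¾ + √(2*√W + 255)/4 = -¾ + √(255 + 2*√W)/4)
(m(1410) + A(1521))/(-1880770 - 4401879) = (-19/8 + (-¾ + √(255 + 2*√1521)/4))/(-1880770 - 4401879) = (-19/8 + (-¾ + √(255 + 2*39)/4))/(-6282649) = (-19/8 + (-¾ + √(255 + 78)/4))*(-1/6282649) = (-19/8 + (-¾ + √333/4))*(-1/6282649) = (-19/8 + (-¾ + (3*√37)/4))*(-1/6282649) = (-19/8 + (-¾ + 3*√37/4))*(-1/6282649) = (-25/8 + 3*√37/4)*(-1/6282649) = 25/50261192 - 3*√37/25130596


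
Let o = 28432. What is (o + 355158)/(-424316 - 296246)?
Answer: -191795/360281 ≈ -0.53235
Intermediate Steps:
(o + 355158)/(-424316 - 296246) = (28432 + 355158)/(-424316 - 296246) = 383590/(-720562) = 383590*(-1/720562) = -191795/360281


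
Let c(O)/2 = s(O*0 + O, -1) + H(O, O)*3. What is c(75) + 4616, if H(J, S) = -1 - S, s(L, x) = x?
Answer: 4158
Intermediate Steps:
c(O) = -8 - 6*O (c(O) = 2*(-1 + (-1 - O)*3) = 2*(-1 + (-3 - 3*O)) = 2*(-4 - 3*O) = -8 - 6*O)
c(75) + 4616 = (-8 - 6*75) + 4616 = (-8 - 450) + 4616 = -458 + 4616 = 4158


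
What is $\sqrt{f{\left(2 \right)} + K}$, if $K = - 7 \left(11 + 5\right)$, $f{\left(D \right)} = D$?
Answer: $i \sqrt{110} \approx 10.488 i$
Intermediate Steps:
$K = -112$ ($K = \left(-7\right) 16 = -112$)
$\sqrt{f{\left(2 \right)} + K} = \sqrt{2 - 112} = \sqrt{-110} = i \sqrt{110}$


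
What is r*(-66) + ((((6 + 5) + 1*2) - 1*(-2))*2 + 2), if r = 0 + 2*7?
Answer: -892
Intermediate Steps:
r = 14 (r = 0 + 14 = 14)
r*(-66) + ((((6 + 5) + 1*2) - 1*(-2))*2 + 2) = 14*(-66) + ((((6 + 5) + 1*2) - 1*(-2))*2 + 2) = -924 + (((11 + 2) + 2)*2 + 2) = -924 + ((13 + 2)*2 + 2) = -924 + (15*2 + 2) = -924 + (30 + 2) = -924 + 32 = -892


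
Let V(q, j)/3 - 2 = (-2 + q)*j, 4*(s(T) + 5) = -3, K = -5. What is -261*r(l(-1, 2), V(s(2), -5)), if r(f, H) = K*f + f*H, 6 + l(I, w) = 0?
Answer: 367227/2 ≈ 1.8361e+5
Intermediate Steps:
l(I, w) = -6 (l(I, w) = -6 + 0 = -6)
s(T) = -23/4 (s(T) = -5 + (¼)*(-3) = -5 - ¾ = -23/4)
V(q, j) = 6 + 3*j*(-2 + q) (V(q, j) = 6 + 3*((-2 + q)*j) = 6 + 3*(j*(-2 + q)) = 6 + 3*j*(-2 + q))
r(f, H) = -5*f + H*f (r(f, H) = -5*f + f*H = -5*f + H*f)
-261*r(l(-1, 2), V(s(2), -5)) = -(-1566)*(-5 + (6 - 6*(-5) + 3*(-5)*(-23/4))) = -(-1566)*(-5 + (6 + 30 + 345/4)) = -(-1566)*(-5 + 489/4) = -(-1566)*469/4 = -261*(-1407/2) = 367227/2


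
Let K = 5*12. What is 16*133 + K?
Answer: 2188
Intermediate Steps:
K = 60
16*133 + K = 16*133 + 60 = 2128 + 60 = 2188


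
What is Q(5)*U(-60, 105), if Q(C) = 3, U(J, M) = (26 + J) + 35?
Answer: 3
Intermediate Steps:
U(J, M) = 61 + J
Q(5)*U(-60, 105) = 3*(61 - 60) = 3*1 = 3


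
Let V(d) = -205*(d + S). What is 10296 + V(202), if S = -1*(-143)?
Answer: -60429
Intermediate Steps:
S = 143
V(d) = -29315 - 205*d (V(d) = -205*(d + 143) = -205*(143 + d) = -29315 - 205*d)
10296 + V(202) = 10296 + (-29315 - 205*202) = 10296 + (-29315 - 41410) = 10296 - 70725 = -60429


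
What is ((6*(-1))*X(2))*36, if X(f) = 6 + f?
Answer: -1728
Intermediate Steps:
((6*(-1))*X(2))*36 = ((6*(-1))*(6 + 2))*36 = -6*8*36 = -48*36 = -1728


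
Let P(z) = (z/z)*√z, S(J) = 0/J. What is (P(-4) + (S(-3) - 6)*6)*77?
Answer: -2772 + 154*I ≈ -2772.0 + 154.0*I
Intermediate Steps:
S(J) = 0
P(z) = √z (P(z) = 1*√z = √z)
(P(-4) + (S(-3) - 6)*6)*77 = (√(-4) + (0 - 6)*6)*77 = (2*I - 6*6)*77 = (2*I - 36)*77 = (-36 + 2*I)*77 = -2772 + 154*I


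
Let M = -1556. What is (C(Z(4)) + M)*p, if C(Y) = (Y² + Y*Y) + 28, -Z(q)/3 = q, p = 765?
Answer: -948600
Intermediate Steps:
Z(q) = -3*q
C(Y) = 28 + 2*Y² (C(Y) = (Y² + Y²) + 28 = 2*Y² + 28 = 28 + 2*Y²)
(C(Z(4)) + M)*p = ((28 + 2*(-3*4)²) - 1556)*765 = ((28 + 2*(-12)²) - 1556)*765 = ((28 + 2*144) - 1556)*765 = ((28 + 288) - 1556)*765 = (316 - 1556)*765 = -1240*765 = -948600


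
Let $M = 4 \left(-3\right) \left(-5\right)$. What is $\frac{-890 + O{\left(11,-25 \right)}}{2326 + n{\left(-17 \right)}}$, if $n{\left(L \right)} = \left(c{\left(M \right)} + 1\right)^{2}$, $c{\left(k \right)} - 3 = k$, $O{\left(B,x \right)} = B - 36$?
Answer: $- \frac{915}{6422} \approx -0.14248$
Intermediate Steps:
$O{\left(B,x \right)} = -36 + B$ ($O{\left(B,x \right)} = B - 36 = -36 + B$)
$M = 60$ ($M = \left(-12\right) \left(-5\right) = 60$)
$c{\left(k \right)} = 3 + k$
$n{\left(L \right)} = 4096$ ($n{\left(L \right)} = \left(\left(3 + 60\right) + 1\right)^{2} = \left(63 + 1\right)^{2} = 64^{2} = 4096$)
$\frac{-890 + O{\left(11,-25 \right)}}{2326 + n{\left(-17 \right)}} = \frac{-890 + \left(-36 + 11\right)}{2326 + 4096} = \frac{-890 - 25}{6422} = \left(-915\right) \frac{1}{6422} = - \frac{915}{6422}$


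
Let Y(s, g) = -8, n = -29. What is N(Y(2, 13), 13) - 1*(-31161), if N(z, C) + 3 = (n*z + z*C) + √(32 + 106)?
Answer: 31286 + √138 ≈ 31298.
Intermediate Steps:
N(z, C) = -3 + √138 - 29*z + C*z (N(z, C) = -3 + ((-29*z + z*C) + √(32 + 106)) = -3 + ((-29*z + C*z) + √138) = -3 + (√138 - 29*z + C*z) = -3 + √138 - 29*z + C*z)
N(Y(2, 13), 13) - 1*(-31161) = (-3 + √138 - 29*(-8) + 13*(-8)) - 1*(-31161) = (-3 + √138 + 232 - 104) + 31161 = (125 + √138) + 31161 = 31286 + √138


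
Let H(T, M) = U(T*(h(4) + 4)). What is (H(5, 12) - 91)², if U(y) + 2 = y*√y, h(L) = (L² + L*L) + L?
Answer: 8008649 - 372000*√2 ≈ 7.4826e+6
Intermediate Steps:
h(L) = L + 2*L² (h(L) = (L² + L²) + L = 2*L² + L = L + 2*L²)
U(y) = -2 + y^(3/2) (U(y) = -2 + y*√y = -2 + y^(3/2))
H(T, M) = -2 + 80*√10*T^(3/2) (H(T, M) = -2 + (T*(4*(1 + 2*4) + 4))^(3/2) = -2 + (T*(4*(1 + 8) + 4))^(3/2) = -2 + (T*(4*9 + 4))^(3/2) = -2 + (T*(36 + 4))^(3/2) = -2 + (T*40)^(3/2) = -2 + (40*T)^(3/2) = -2 + 80*√10*T^(3/2))
(H(5, 12) - 91)² = ((-2 + 80*√10*5^(3/2)) - 91)² = ((-2 + 80*√10*(5*√5)) - 91)² = ((-2 + 2000*√2) - 91)² = (-93 + 2000*√2)²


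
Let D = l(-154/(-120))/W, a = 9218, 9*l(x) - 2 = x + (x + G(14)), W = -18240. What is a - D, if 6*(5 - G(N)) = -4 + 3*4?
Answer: 2389305613/259200 ≈ 9218.0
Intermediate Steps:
G(N) = 11/3 (G(N) = 5 - (-4 + 3*4)/6 = 5 - (-4 + 12)/6 = 5 - ⅙*8 = 5 - 4/3 = 11/3)
l(x) = 17/27 + 2*x/9 (l(x) = 2/9 + (x + (x + 11/3))/9 = 2/9 + (x + (11/3 + x))/9 = 2/9 + (11/3 + 2*x)/9 = 2/9 + (11/27 + 2*x/9) = 17/27 + 2*x/9)
D = -13/259200 (D = (17/27 + 2*(-154/(-120))/9)/(-18240) = (17/27 + 2*(-154*(-1/120))/9)*(-1/18240) = (17/27 + (2/9)*(77/60))*(-1/18240) = (17/27 + 77/270)*(-1/18240) = (247/270)*(-1/18240) = -13/259200 ≈ -5.0154e-5)
a - D = 9218 - 1*(-13/259200) = 9218 + 13/259200 = 2389305613/259200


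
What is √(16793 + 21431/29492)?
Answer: √3651703767951/14746 ≈ 129.59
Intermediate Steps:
√(16793 + 21431/29492) = √(495280587/29492) = √3651703767951/14746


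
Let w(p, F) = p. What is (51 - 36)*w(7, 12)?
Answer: 105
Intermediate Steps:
(51 - 36)*w(7, 12) = (51 - 36)*7 = 15*7 = 105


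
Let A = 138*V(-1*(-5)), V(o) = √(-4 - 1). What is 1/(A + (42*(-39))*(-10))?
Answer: 91/1491109 - 23*I*√5/44733270 ≈ 6.1028e-5 - 1.1497e-6*I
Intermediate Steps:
V(o) = I*√5 (V(o) = √(-5) = I*√5)
A = 138*I*√5 (A = 138*(I*√5) = 138*I*√5 ≈ 308.58*I)
1/(A + (42*(-39))*(-10)) = 1/(138*I*√5 + (42*(-39))*(-10)) = 1/(138*I*√5 - 1638*(-10)) = 1/(138*I*√5 + 16380) = 1/(16380 + 138*I*√5)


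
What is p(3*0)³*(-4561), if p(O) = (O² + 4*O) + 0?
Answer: 0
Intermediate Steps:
p(O) = O² + 4*O
p(3*0)³*(-4561) = ((3*0)*(4 + 3*0))³*(-4561) = (0*(4 + 0))³*(-4561) = (0*4)³*(-4561) = 0³*(-4561) = 0*(-4561) = 0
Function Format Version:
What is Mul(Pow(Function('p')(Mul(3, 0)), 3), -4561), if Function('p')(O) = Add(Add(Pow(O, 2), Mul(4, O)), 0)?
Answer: 0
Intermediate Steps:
Function('p')(O) = Add(Pow(O, 2), Mul(4, O))
Mul(Pow(Function('p')(Mul(3, 0)), 3), -4561) = Mul(Pow(Mul(Mul(3, 0), Add(4, Mul(3, 0))), 3), -4561) = Mul(Pow(Mul(0, Add(4, 0)), 3), -4561) = Mul(Pow(Mul(0, 4), 3), -4561) = Mul(Pow(0, 3), -4561) = Mul(0, -4561) = 0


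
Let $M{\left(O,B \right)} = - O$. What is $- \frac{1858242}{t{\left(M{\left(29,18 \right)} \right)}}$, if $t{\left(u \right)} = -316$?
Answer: $\frac{929121}{158} \approx 5880.5$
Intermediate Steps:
$- \frac{1858242}{t{\left(M{\left(29,18 \right)} \right)}} = - \frac{1858242}{-316} = \left(-1858242\right) \left(- \frac{1}{316}\right) = \frac{929121}{158}$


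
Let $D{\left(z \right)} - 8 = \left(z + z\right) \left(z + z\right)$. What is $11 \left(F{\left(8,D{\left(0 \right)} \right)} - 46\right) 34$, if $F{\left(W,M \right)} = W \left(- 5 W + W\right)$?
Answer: $-112948$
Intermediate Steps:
$D{\left(z \right)} = 8 + 4 z^{2}$ ($D{\left(z \right)} = 8 + \left(z + z\right) \left(z + z\right) = 8 + 2 z 2 z = 8 + 4 z^{2}$)
$F{\left(W,M \right)} = - 4 W^{2}$ ($F{\left(W,M \right)} = W \left(- 4 W\right) = - 4 W^{2}$)
$11 \left(F{\left(8,D{\left(0 \right)} \right)} - 46\right) 34 = 11 \left(- 4 \cdot 8^{2} - 46\right) 34 = 11 \left(\left(-4\right) 64 - 46\right) 34 = 11 \left(-256 - 46\right) 34 = 11 \left(-302\right) 34 = \left(-3322\right) 34 = -112948$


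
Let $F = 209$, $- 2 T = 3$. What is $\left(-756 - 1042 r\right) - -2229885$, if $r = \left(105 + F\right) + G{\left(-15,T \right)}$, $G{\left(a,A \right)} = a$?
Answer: $1917571$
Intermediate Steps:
$T = - \frac{3}{2}$ ($T = \left(- \frac{1}{2}\right) 3 = - \frac{3}{2} \approx -1.5$)
$r = 299$ ($r = \left(105 + 209\right) - 15 = 314 - 15 = 299$)
$\left(-756 - 1042 r\right) - -2229885 = \left(-756 - 311558\right) - -2229885 = \left(-756 - 311558\right) + 2229885 = -312314 + 2229885 = 1917571$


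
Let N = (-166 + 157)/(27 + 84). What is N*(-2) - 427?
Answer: -15793/37 ≈ -426.84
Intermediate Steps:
N = -3/37 (N = -9/111 = -9*1/111 = -3/37 ≈ -0.081081)
N*(-2) - 427 = -3/37*(-2) - 427 = 6/37 - 427 = -15793/37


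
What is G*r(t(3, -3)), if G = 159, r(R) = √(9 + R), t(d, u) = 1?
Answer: 159*√10 ≈ 502.80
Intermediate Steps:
G*r(t(3, -3)) = 159*√(9 + 1) = 159*√10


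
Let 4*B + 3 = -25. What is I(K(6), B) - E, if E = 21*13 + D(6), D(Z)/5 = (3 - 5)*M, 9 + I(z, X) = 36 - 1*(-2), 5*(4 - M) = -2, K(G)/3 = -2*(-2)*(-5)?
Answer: -200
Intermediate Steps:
K(G) = -60 (K(G) = 3*(-2*(-2)*(-5)) = 3*(4*(-5)) = 3*(-20) = -60)
B = -7 (B = -3/4 + (1/4)*(-25) = -3/4 - 25/4 = -7)
M = 22/5 (M = 4 - 1/5*(-2) = 4 + 2/5 = 22/5 ≈ 4.4000)
I(z, X) = 29 (I(z, X) = -9 + (36 - 1*(-2)) = -9 + (36 + 2) = -9 + 38 = 29)
D(Z) = -44 (D(Z) = 5*((3 - 5)*(22/5)) = 5*(-2*22/5) = 5*(-44/5) = -44)
E = 229 (E = 21*13 - 44 = 273 - 44 = 229)
I(K(6), B) - E = 29 - 1*229 = 29 - 229 = -200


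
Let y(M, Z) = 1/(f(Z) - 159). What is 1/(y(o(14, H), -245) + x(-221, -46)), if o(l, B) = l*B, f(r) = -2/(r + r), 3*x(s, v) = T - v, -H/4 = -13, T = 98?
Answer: 38954/1869547 ≈ 0.020836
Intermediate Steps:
H = 52 (H = -4*(-13) = 52)
x(s, v) = 98/3 - v/3 (x(s, v) = (98 - v)/3 = 98/3 - v/3)
f(r) = -1/r (f(r) = -2*1/(2*r) = -1/r)
o(l, B) = B*l
y(M, Z) = 1/(-159 - 1/Z) (y(M, Z) = 1/(-1/Z - 159) = 1/(-159 - 1/Z))
1/(y(o(14, H), -245) + x(-221, -46)) = 1/(-1*(-245)/(1 + 159*(-245)) + (98/3 - ⅓*(-46))) = 1/(-1*(-245)/(1 - 38955) + (98/3 + 46/3)) = 1/(-1*(-245)/(-38954) + 48) = 1/(-1*(-245)*(-1/38954) + 48) = 1/(-245/38954 + 48) = 1/(1869547/38954) = 38954/1869547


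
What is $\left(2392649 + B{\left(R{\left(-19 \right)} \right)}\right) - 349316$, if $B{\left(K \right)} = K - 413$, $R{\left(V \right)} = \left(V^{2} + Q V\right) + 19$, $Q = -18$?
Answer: $2043642$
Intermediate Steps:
$R{\left(V \right)} = 19 + V^{2} - 18 V$ ($R{\left(V \right)} = \left(V^{2} - 18 V\right) + 19 = 19 + V^{2} - 18 V$)
$B{\left(K \right)} = -413 + K$ ($B{\left(K \right)} = K - 413 = -413 + K$)
$\left(2392649 + B{\left(R{\left(-19 \right)} \right)}\right) - 349316 = \left(2392649 + \left(-413 + \left(19 + \left(-19\right)^{2} - -342\right)\right)\right) - 349316 = \left(2392649 + \left(-413 + \left(19 + 361 + 342\right)\right)\right) - 349316 = \left(2392649 + \left(-413 + 722\right)\right) - 349316 = \left(2392649 + 309\right) - 349316 = 2392958 - 349316 = 2043642$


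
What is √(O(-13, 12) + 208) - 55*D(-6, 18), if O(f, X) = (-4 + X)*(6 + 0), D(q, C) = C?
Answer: -974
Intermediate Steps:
O(f, X) = -24 + 6*X (O(f, X) = (-4 + X)*6 = -24 + 6*X)
√(O(-13, 12) + 208) - 55*D(-6, 18) = √((-24 + 6*12) + 208) - 55*18 = √((-24 + 72) + 208) - 990 = √(48 + 208) - 990 = √256 - 990 = 16 - 990 = -974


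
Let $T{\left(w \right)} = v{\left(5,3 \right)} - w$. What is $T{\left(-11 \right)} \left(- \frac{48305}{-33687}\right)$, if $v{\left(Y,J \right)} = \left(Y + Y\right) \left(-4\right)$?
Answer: $- \frac{1400845}{33687} \approx -41.584$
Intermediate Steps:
$v{\left(Y,J \right)} = - 8 Y$ ($v{\left(Y,J \right)} = 2 Y \left(-4\right) = - 8 Y$)
$T{\left(w \right)} = -40 - w$ ($T{\left(w \right)} = \left(-8\right) 5 - w = -40 - w$)
$T{\left(-11 \right)} \left(- \frac{48305}{-33687}\right) = \left(-40 - -11\right) \left(- \frac{48305}{-33687}\right) = \left(-40 + 11\right) \left(\left(-48305\right) \left(- \frac{1}{33687}\right)\right) = \left(-29\right) \frac{48305}{33687} = - \frac{1400845}{33687}$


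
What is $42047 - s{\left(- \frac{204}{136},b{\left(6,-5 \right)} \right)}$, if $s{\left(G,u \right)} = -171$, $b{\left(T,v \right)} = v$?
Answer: $42218$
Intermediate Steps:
$42047 - s{\left(- \frac{204}{136},b{\left(6,-5 \right)} \right)} = 42047 - -171 = 42047 + 171 = 42218$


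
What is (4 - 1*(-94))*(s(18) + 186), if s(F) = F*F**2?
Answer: 589764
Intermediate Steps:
s(F) = F**3
(4 - 1*(-94))*(s(18) + 186) = (4 - 1*(-94))*(18**3 + 186) = (4 + 94)*(5832 + 186) = 98*6018 = 589764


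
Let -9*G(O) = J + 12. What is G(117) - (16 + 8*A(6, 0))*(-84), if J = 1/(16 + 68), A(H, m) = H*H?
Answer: 19304207/756 ≈ 25535.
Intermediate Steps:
A(H, m) = H²
J = 1/84 ≈ 0.011905
G(O) = -1009/756 (G(O) = -(1/84 + 12)/9 = -⅑*1009/84 = -1009/756)
G(117) - (16 + 8*A(6, 0))*(-84) = -1009/756 - (16 + 8*6²)*(-84) = -1009/756 - (16 + 8*36)*(-84) = -1009/756 - (16 + 288)*(-84) = -1009/756 - 304*(-84) = -1009/756 - 1*(-25536) = -1009/756 + 25536 = 19304207/756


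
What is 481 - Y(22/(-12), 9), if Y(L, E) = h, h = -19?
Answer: 500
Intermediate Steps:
Y(L, E) = -19
481 - Y(22/(-12), 9) = 481 - 1*(-19) = 481 + 19 = 500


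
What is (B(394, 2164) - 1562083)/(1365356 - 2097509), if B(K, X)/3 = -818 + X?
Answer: 1558045/732153 ≈ 2.1280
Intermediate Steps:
B(K, X) = -2454 + 3*X (B(K, X) = 3*(-818 + X) = -2454 + 3*X)
(B(394, 2164) - 1562083)/(1365356 - 2097509) = ((-2454 + 3*2164) - 1562083)/(1365356 - 2097509) = ((-2454 + 6492) - 1562083)/(-732153) = (4038 - 1562083)*(-1/732153) = -1558045*(-1/732153) = 1558045/732153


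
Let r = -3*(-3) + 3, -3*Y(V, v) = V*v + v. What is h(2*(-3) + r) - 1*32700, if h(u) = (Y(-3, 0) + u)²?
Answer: -32664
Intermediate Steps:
Y(V, v) = -v/3 - V*v/3 (Y(V, v) = -(V*v + v)/3 = -(v + V*v)/3 = -v/3 - V*v/3)
r = 12 (r = 9 + 3 = 12)
h(u) = u² (h(u) = (-⅓*0*(1 - 3) + u)² = (-⅓*0*(-2) + u)² = (0 + u)² = u²)
h(2*(-3) + r) - 1*32700 = (2*(-3) + 12)² - 1*32700 = (-6 + 12)² - 32700 = 6² - 32700 = 36 - 32700 = -32664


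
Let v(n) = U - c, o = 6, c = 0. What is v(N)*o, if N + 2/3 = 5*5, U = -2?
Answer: -12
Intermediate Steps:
N = 73/3 (N = -2/3 + 5*5 = -2/3 + 25 = 73/3 ≈ 24.333)
v(n) = -2 (v(n) = -2 - 1*0 = -2 + 0 = -2)
v(N)*o = -2*6 = -12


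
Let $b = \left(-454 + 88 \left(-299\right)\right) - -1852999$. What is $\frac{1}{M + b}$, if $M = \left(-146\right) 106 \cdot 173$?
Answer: $- \frac{1}{851115} \approx -1.1749 \cdot 10^{-6}$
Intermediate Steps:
$M = -2677348$ ($M = \left(-15476\right) 173 = -2677348$)
$b = 1826233$ ($b = \left(-454 - 26312\right) + 1852999 = -26766 + 1852999 = 1826233$)
$\frac{1}{M + b} = \frac{1}{-2677348 + 1826233} = \frac{1}{-851115} = - \frac{1}{851115}$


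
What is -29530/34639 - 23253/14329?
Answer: -53417219/21580097 ≈ -2.4753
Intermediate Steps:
-29530/34639 - 23253/14329 = -29530*1/34639 - 23253*1/14329 = -29530/34639 - 1011/623 = -53417219/21580097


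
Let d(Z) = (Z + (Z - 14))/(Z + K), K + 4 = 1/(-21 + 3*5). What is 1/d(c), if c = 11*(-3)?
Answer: 223/480 ≈ 0.46458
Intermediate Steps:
c = -33
K = -25/6 (K = -4 + 1/(-21 + 3*5) = -4 + 1/(-21 + 15) = -4 + 1/(-6) = -4 - 1/6 = -25/6 ≈ -4.1667)
d(Z) = (-14 + 2*Z)/(-25/6 + Z) (d(Z) = (Z + (Z - 14))/(Z - 25/6) = (Z + (-14 + Z))/(-25/6 + Z) = (-14 + 2*Z)/(-25/6 + Z))
1/d(c) = 1/(12*(-7 - 33)/(-25 + 6*(-33))) = 1/(12*(-40)/(-25 - 198)) = 1/(12*(-40)/(-223)) = 1/(12*(-1/223)*(-40)) = 1/(480/223) = 223/480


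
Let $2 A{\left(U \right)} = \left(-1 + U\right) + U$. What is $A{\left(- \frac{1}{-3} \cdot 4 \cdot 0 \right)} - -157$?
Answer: $\frac{313}{2} \approx 156.5$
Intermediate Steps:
$A{\left(U \right)} = - \frac{1}{2} + U$ ($A{\left(U \right)} = \frac{\left(-1 + U\right) + U}{2} = \frac{-1 + 2 U}{2} = - \frac{1}{2} + U$)
$A{\left(- \frac{1}{-3} \cdot 4 \cdot 0 \right)} - -157 = \left(- \frac{1}{2} + - \frac{1}{-3} \cdot 4 \cdot 0\right) - -157 = \left(- \frac{1}{2} + \left(-1\right) \left(- \frac{1}{3}\right) 4 \cdot 0\right) + 157 = \left(- \frac{1}{2} + \frac{1}{3} \cdot 4 \cdot 0\right) + 157 = \left(- \frac{1}{2} + \frac{4}{3} \cdot 0\right) + 157 = \left(- \frac{1}{2} + 0\right) + 157 = - \frac{1}{2} + 157 = \frac{313}{2}$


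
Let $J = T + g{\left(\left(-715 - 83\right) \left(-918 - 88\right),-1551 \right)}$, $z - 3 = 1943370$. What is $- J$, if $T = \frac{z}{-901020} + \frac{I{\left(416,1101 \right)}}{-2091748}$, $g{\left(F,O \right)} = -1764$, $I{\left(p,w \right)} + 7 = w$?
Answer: $\frac{277390733120277}{157058898580} \approx 1766.2$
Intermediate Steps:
$z = 1943373$ ($z = 3 + 1943370 = 1943373$)
$I{\left(p,w \right)} = -7 + w$
$T = - \frac{338836025157}{157058898580}$ ($T = \frac{1943373}{-901020} + \frac{-7 + 1101}{-2091748} = 1943373 \left(- \frac{1}{901020}\right) + 1094 \left(- \frac{1}{2091748}\right) = - \frac{647791}{300340} - \frac{547}{1045874} = - \frac{338836025157}{157058898580} \approx -2.1574$)
$J = - \frac{277390733120277}{157058898580}$ ($J = - \frac{338836025157}{157058898580} - 1764 = - \frac{277390733120277}{157058898580} \approx -1766.2$)
$- J = \left(-1\right) \left(- \frac{277390733120277}{157058898580}\right) = \frac{277390733120277}{157058898580}$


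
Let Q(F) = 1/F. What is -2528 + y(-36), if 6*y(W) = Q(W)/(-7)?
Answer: -3822335/1512 ≈ -2528.0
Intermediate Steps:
y(W) = -1/(42*W) (y(W) = (1/(W*(-7)))/6 = (-⅐/W)/6 = (-1/(7*W))/6 = -1/(42*W))
-2528 + y(-36) = -2528 - 1/42/(-36) = -2528 - 1/42*(-1/36) = -2528 + 1/1512 = -3822335/1512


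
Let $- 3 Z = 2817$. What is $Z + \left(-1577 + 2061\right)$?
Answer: $-455$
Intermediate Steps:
$Z = -939$ ($Z = \left(- \frac{1}{3}\right) 2817 = -939$)
$Z + \left(-1577 + 2061\right) = -939 + \left(-1577 + 2061\right) = -939 + 484 = -455$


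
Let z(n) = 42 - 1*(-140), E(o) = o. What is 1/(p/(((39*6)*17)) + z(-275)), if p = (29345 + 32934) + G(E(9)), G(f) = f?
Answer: 117/23126 ≈ 0.0050592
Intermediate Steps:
z(n) = 182 (z(n) = 42 + 140 = 182)
p = 62288 (p = (29345 + 32934) + 9 = 62279 + 9 = 62288)
1/(p/(((39*6)*17)) + z(-275)) = 1/(62288/(((39*6)*17)) + 182) = 1/(62288/((234*17)) + 182) = 1/(62288/3978 + 182) = 1/(62288*(1/3978) + 182) = 1/(1832/117 + 182) = 1/(23126/117) = 117/23126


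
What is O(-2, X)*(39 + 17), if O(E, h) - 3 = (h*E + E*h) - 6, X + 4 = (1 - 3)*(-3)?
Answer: -616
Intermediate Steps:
X = 2 (X = -4 + (1 - 3)*(-3) = -4 - 2*(-3) = -4 + 6 = 2)
O(E, h) = -3 + 2*E*h (O(E, h) = 3 + ((h*E + E*h) - 6) = 3 + ((E*h + E*h) - 6) = 3 + (2*E*h - 6) = 3 + (-6 + 2*E*h) = -3 + 2*E*h)
O(-2, X)*(39 + 17) = (-3 + 2*(-2)*2)*(39 + 17) = (-3 - 8)*56 = -11*56 = -616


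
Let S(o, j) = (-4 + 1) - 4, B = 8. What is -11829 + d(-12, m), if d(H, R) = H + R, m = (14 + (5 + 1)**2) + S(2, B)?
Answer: -11798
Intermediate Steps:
S(o, j) = -7 (S(o, j) = -3 - 4 = -7)
m = 43 (m = (14 + (5 + 1)**2) - 7 = (14 + 6**2) - 7 = (14 + 36) - 7 = 50 - 7 = 43)
-11829 + d(-12, m) = -11829 + (-12 + 43) = -11829 + 31 = -11798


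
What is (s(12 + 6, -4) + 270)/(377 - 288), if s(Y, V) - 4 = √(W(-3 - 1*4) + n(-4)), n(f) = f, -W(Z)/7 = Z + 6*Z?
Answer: 274/89 + √339/89 ≈ 3.2855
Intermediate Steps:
W(Z) = -49*Z (W(Z) = -7*(Z + 6*Z) = -49*Z)
s(Y, V) = 4 + √339 (s(Y, V) = 4 + √(-49*(-3 - 1*4) - 4) = 4 + √(-49*(-3 - 4) - 4) = 4 + √(-49*(-7) - 4) = 4 + √(343 - 4) = 4 + √339)
(s(12 + 6, -4) + 270)/(377 - 288) = ((4 + √339) + 270)/(377 - 288) = (274 + √339)/89 = (274 + √339)*(1/89) = 274/89 + √339/89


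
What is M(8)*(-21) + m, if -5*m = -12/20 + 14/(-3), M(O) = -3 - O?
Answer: 17404/75 ≈ 232.05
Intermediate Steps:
m = 79/75 (m = -(-12/20 + 14/(-3))/5 = -(-12*1/20 + 14*(-⅓))/5 = -(-⅗ - 14/3)/5 = -⅕*(-79/15) = 79/75 ≈ 1.0533)
M(8)*(-21) + m = (-3 - 1*8)*(-21) + 79/75 = (-3 - 8)*(-21) + 79/75 = -11*(-21) + 79/75 = 231 + 79/75 = 17404/75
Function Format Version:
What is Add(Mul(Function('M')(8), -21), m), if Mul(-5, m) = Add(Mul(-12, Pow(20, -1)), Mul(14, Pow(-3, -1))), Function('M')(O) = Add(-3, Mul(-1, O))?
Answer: Rational(17404, 75) ≈ 232.05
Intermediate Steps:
m = Rational(79, 75) (m = Mul(Rational(-1, 5), Add(Mul(-12, Pow(20, -1)), Mul(14, Pow(-3, -1)))) = Mul(Rational(-1, 5), Add(Mul(-12, Rational(1, 20)), Mul(14, Rational(-1, 3)))) = Mul(Rational(-1, 5), Add(Rational(-3, 5), Rational(-14, 3))) = Mul(Rational(-1, 5), Rational(-79, 15)) = Rational(79, 75) ≈ 1.0533)
Add(Mul(Function('M')(8), -21), m) = Add(Mul(Add(-3, Mul(-1, 8)), -21), Rational(79, 75)) = Add(Mul(Add(-3, -8), -21), Rational(79, 75)) = Add(Mul(-11, -21), Rational(79, 75)) = Add(231, Rational(79, 75)) = Rational(17404, 75)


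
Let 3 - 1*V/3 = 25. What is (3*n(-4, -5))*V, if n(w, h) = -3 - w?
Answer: -198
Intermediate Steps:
V = -66 (V = 9 - 3*25 = 9 - 75 = -66)
(3*n(-4, -5))*V = (3*(-3 - 1*(-4)))*(-66) = (3*(-3 + 4))*(-66) = (3*1)*(-66) = 3*(-66) = -198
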